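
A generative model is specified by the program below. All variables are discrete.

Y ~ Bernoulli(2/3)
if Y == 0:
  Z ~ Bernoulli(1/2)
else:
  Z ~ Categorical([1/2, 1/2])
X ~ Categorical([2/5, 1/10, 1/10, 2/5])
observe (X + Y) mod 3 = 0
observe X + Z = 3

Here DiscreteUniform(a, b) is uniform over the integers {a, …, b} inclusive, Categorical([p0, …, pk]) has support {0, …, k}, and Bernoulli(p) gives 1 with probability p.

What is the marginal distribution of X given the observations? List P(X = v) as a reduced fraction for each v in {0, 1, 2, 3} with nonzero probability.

P(X=2) = 1/3, P(X=3) = 2/3

Enumerate traces; 2 have nonzero weight after conditioning:
  (Y=0, Z=0, X=3) weight 1/15
  (Y=1, Z=1, X=2) weight 1/30
Group by X:
  weight(X=2) = 1/30
  weight(X=3) = 1/15
Total weight = 1/30 + 1/15 = 1/10
P(X=2 | obs) = 1/30 / 1/10 = 1/3
P(X=3 | obs) = 1/15 / 1/10 = 2/3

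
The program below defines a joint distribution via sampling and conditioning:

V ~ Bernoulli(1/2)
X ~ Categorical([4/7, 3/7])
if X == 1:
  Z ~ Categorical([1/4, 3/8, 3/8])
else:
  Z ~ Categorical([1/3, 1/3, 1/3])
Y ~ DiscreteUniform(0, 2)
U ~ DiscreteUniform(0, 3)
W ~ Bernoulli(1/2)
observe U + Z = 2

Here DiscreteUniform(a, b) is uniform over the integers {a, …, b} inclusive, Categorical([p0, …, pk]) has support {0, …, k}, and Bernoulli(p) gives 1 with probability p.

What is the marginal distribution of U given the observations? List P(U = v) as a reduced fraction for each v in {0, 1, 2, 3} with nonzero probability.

P(U=0) = 59/168, P(U=1) = 59/168, P(U=2) = 25/84

Enumerate traces; 72 have nonzero weight after conditioning:
  (V=0, X=0, Z=0, Y=0, U=2, W=0) weight 1/252
  (V=0, X=0, Z=0, Y=0, U=2, W=1) weight 1/252
  (V=0, X=0, Z=0, Y=1, U=2, W=0) weight 1/252
  (V=0, X=0, Z=0, Y=1, U=2, W=1) weight 1/252
  (V=0, X=0, Z=0, Y=2, U=2, W=0) weight 1/252
  (V=0, X=0, Z=0, Y=2, U=2, W=1) weight 1/252
  (V=0, X=0, Z=1, Y=0, U=1, W=0) weight 1/252
  (V=0, X=0, Z=1, Y=0, U=1, W=1) weight 1/252
  (V=0, X=0, Z=2, Y=0, U=0, W=0) weight 1/252
  … 63 more
Group by U:
  weight(U=0) = 59/672
  weight(U=1) = 59/672
  weight(U=2) = 25/336
Total weight = 59/672 + 59/672 + 25/336 = 1/4
P(U=0 | obs) = 59/672 / 1/4 = 59/168
P(U=1 | obs) = 59/672 / 1/4 = 59/168
P(U=2 | obs) = 25/336 / 1/4 = 25/84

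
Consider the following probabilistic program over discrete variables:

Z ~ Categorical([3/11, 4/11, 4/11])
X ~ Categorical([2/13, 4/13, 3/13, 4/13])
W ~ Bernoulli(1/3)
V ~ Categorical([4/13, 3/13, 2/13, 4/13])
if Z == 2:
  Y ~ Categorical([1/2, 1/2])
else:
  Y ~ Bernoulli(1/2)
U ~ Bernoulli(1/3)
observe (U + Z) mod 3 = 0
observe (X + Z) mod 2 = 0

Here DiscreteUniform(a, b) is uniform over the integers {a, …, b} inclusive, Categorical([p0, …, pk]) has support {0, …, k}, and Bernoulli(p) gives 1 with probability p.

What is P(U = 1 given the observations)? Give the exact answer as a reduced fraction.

Enumerate traces; 64 have nonzero weight after conditioning:
  (Z=0, X=0, W=0, V=0, Y=0, U=0) weight 16/5577
  (Z=0, X=0, W=0, V=0, Y=1, U=0) weight 16/5577
  (Z=0, X=0, W=0, V=1, Y=0, U=0) weight 4/1859
  (Z=0, X=0, W=0, V=1, Y=1, U=0) weight 4/1859
  (Z=0, X=0, W=0, V=2, Y=0, U=0) weight 8/5577
  (Z=0, X=0, W=0, V=2, Y=1, U=0) weight 8/5577
  (Z=0, X=0, W=0, V=3, Y=0, U=0) weight 16/5577
  (Z=0, X=0, W=0, V=3, Y=1, U=0) weight 16/5577
  (Z=2, X=0, W=0, V=0, Y=0, U=1) weight 32/16731
  … 55 more
Group by U:
  weight(U=0) = 10/143
  weight(U=1) = 20/429
Total weight = 10/143 + 20/429 = 50/429
P(U=0 | obs) = 10/143 / 50/429 = 3/5
P(U=1 | obs) = 20/429 / 50/429 = 2/5

P(U = 1 | obs) = 2/5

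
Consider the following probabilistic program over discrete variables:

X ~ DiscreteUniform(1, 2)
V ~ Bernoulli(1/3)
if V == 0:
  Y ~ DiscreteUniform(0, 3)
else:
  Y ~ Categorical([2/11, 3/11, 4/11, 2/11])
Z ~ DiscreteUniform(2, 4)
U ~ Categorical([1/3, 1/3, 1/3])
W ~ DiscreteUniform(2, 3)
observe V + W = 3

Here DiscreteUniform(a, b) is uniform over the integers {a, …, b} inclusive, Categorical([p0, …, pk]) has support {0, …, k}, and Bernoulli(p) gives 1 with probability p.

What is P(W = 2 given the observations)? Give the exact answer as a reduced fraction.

Enumerate traces; 144 have nonzero weight after conditioning:
  (X=1, V=0, Y=0, Z=2, U=0, W=3) weight 1/216
  (X=1, V=0, Y=0, Z=2, U=1, W=3) weight 1/216
  (X=1, V=0, Y=0, Z=2, U=2, W=3) weight 1/216
  (X=1, V=0, Y=0, Z=3, U=0, W=3) weight 1/216
  (X=1, V=0, Y=0, Z=3, U=1, W=3) weight 1/216
  (X=1, V=0, Y=0, Z=3, U=2, W=3) weight 1/216
  (X=1, V=0, Y=0, Z=4, U=0, W=3) weight 1/216
  (X=1, V=0, Y=0, Z=4, U=1, W=3) weight 1/216
  (X=1, V=1, Y=0, Z=2, U=0, W=2) weight 1/594
  … 135 more
Group by W:
  weight(W=2) = 1/6
  weight(W=3) = 1/3
Total weight = 1/6 + 1/3 = 1/2
P(W=2 | obs) = 1/6 / 1/2 = 1/3
P(W=3 | obs) = 1/3 / 1/2 = 2/3

P(W = 2 | obs) = 1/3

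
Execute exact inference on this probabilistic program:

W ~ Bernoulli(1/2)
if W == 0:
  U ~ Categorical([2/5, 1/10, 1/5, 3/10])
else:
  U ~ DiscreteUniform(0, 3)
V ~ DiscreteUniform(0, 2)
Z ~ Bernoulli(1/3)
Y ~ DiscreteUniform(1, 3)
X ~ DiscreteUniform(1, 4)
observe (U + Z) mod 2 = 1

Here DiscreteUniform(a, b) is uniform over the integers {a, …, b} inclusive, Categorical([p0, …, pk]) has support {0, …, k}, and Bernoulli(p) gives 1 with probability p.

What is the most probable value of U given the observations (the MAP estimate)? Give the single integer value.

argmax_v P(U = v | obs) = 3

Enumerate traces; 288 have nonzero weight after conditioning:
  (W=0, U=0, V=0, Z=1, Y=1, X=1) weight 1/540
  (W=0, U=0, V=0, Z=1, Y=1, X=2) weight 1/540
  (W=0, U=0, V=0, Z=1, Y=1, X=3) weight 1/540
  (W=0, U=0, V=0, Z=1, Y=1, X=4) weight 1/540
  (W=0, U=0, V=0, Z=1, Y=2, X=1) weight 1/540
  (W=0, U=0, V=0, Z=1, Y=2, X=2) weight 1/540
  (W=0, U=0, V=0, Z=1, Y=2, X=3) weight 1/540
  (W=0, U=0, V=0, Z=1, Y=2, X=4) weight 1/540
  (W=0, U=1, V=0, Z=0, Y=1, X=1) weight 1/1080
  (W=0, U=2, V=0, Z=1, Y=1, X=1) weight 1/1080
  … 278 more
Group by U:
  weight(U=0) = 13/120
  weight(U=1) = 7/60
  weight(U=2) = 3/40
  weight(U=3) = 11/60
Total weight = 13/120 + 7/60 + 3/40 + 11/60 = 29/60
P(U=0 | obs) = 13/120 / 29/60 = 13/58
P(U=1 | obs) = 7/60 / 29/60 = 7/29
P(U=2 | obs) = 3/40 / 29/60 = 9/58
P(U=3 | obs) = 11/60 / 29/60 = 11/29
argmax = 3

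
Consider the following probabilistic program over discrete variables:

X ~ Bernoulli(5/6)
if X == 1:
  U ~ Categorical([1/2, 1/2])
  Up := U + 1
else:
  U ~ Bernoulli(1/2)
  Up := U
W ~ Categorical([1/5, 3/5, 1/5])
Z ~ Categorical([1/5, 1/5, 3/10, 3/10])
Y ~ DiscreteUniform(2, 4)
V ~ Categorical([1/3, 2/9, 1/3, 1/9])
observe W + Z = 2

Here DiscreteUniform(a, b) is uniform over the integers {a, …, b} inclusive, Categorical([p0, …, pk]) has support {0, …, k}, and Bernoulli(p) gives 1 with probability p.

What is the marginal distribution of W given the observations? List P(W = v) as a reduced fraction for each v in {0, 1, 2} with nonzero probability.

Enumerate traces; 144 have nonzero weight after conditioning:
  (X=0, U=0, W=0, Z=2, Y=2, V=0) weight 1/1800
  (X=0, U=0, W=0, Z=2, Y=2, V=1) weight 1/2700
  (X=0, U=0, W=0, Z=2, Y=2, V=2) weight 1/1800
  (X=0, U=0, W=0, Z=2, Y=2, V=3) weight 1/5400
  (X=0, U=0, W=0, Z=2, Y=3, V=0) weight 1/1800
  (X=0, U=0, W=0, Z=2, Y=3, V=1) weight 1/2700
  (X=0, U=0, W=0, Z=2, Y=3, V=2) weight 1/1800
  (X=0, U=0, W=0, Z=2, Y=3, V=3) weight 1/5400
  (X=0, U=0, W=1, Z=1, Y=2, V=0) weight 1/900
  (X=0, U=0, W=2, Z=0, Y=2, V=0) weight 1/2700
  … 134 more
Group by W:
  weight(W=0) = 3/50
  weight(W=1) = 3/25
  weight(W=2) = 1/25
Total weight = 3/50 + 3/25 + 1/25 = 11/50
P(W=0 | obs) = 3/50 / 11/50 = 3/11
P(W=1 | obs) = 3/25 / 11/50 = 6/11
P(W=2 | obs) = 1/25 / 11/50 = 2/11

P(W=0) = 3/11, P(W=1) = 6/11, P(W=2) = 2/11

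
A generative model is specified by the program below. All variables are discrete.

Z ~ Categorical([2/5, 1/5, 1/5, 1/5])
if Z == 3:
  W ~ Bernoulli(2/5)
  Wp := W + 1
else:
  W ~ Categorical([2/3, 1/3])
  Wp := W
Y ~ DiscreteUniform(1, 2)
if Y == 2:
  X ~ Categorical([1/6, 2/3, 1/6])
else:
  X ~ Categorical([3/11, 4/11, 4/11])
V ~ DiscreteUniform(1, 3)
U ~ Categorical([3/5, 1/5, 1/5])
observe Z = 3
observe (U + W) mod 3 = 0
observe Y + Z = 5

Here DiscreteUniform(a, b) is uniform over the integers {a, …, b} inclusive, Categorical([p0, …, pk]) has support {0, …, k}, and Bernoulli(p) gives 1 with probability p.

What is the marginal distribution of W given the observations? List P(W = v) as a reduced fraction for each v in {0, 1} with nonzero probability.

P(W=0) = 9/11, P(W=1) = 2/11

Enumerate traces; 18 have nonzero weight after conditioning:
  (Z=3, W=0, Y=2, X=0, V=1, U=0) weight 1/500
  (Z=3, W=0, Y=2, X=0, V=2, U=0) weight 1/500
  (Z=3, W=0, Y=2, X=0, V=3, U=0) weight 1/500
  (Z=3, W=0, Y=2, X=1, V=1, U=0) weight 1/125
  (Z=3, W=0, Y=2, X=1, V=2, U=0) weight 1/125
  (Z=3, W=0, Y=2, X=1, V=3, U=0) weight 1/125
  (Z=3, W=0, Y=2, X=2, V=1, U=0) weight 1/500
  (Z=3, W=0, Y=2, X=2, V=2, U=0) weight 1/500
  (Z=3, W=1, Y=2, X=0, V=1, U=2) weight 1/2250
  … 9 more
Group by W:
  weight(W=0) = 9/250
  weight(W=1) = 1/125
Total weight = 9/250 + 1/125 = 11/250
P(W=0 | obs) = 9/250 / 11/250 = 9/11
P(W=1 | obs) = 1/125 / 11/250 = 2/11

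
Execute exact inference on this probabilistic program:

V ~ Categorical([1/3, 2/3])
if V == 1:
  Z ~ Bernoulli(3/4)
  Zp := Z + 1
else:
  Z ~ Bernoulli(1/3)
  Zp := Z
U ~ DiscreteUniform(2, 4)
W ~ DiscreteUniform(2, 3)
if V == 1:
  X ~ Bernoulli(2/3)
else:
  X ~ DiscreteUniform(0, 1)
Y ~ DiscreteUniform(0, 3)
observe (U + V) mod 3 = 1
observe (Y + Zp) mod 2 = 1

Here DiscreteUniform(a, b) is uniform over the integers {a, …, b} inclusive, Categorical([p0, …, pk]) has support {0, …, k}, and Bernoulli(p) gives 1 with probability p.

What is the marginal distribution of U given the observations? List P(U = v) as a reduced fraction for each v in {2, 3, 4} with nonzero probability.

Enumerate traces; 32 have nonzero weight after conditioning:
  (V=0, Z=0, U=4, W=2, X=0, Y=1) weight 1/216
  (V=0, Z=0, U=4, W=2, X=0, Y=3) weight 1/216
  (V=0, Z=0, U=4, W=2, X=1, Y=1) weight 1/216
  (V=0, Z=0, U=4, W=2, X=1, Y=3) weight 1/216
  (V=0, Z=0, U=4, W=3, X=0, Y=1) weight 1/216
  (V=0, Z=0, U=4, W=3, X=0, Y=3) weight 1/216
  (V=0, Z=0, U=4, W=3, X=1, Y=1) weight 1/216
  (V=0, Z=0, U=4, W=3, X=1, Y=3) weight 1/216
  (V=1, Z=0, U=3, W=2, X=0, Y=0) weight 1/432
  … 23 more
Group by U:
  weight(U=3) = 1/9
  weight(U=4) = 1/18
Total weight = 1/9 + 1/18 = 1/6
P(U=3 | obs) = 1/9 / 1/6 = 2/3
P(U=4 | obs) = 1/18 / 1/6 = 1/3

P(U=3) = 2/3, P(U=4) = 1/3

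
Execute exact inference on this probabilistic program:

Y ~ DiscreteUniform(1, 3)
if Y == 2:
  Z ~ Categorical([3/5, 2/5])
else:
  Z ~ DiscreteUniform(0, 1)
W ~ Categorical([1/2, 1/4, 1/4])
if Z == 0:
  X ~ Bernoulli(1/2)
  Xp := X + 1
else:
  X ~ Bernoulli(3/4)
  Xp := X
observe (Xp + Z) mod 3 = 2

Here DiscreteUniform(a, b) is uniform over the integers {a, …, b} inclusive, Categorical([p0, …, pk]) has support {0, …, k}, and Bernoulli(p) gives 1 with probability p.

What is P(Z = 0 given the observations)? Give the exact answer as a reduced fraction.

P(Z = 0 | obs) = 16/37

Enumerate traces; 18 have nonzero weight after conditioning:
  (Y=1, Z=0, W=0, X=1) weight 1/24
  (Y=1, Z=0, W=1, X=1) weight 1/48
  (Y=1, Z=0, W=2, X=1) weight 1/48
  (Y=1, Z=1, W=0, X=1) weight 1/16
  (Y=1, Z=1, W=1, X=1) weight 1/32
  (Y=1, Z=1, W=2, X=1) weight 1/32
  (Y=2, Z=0, W=0, X=1) weight 1/20
  (Y=2, Z=0, W=1, X=1) weight 1/40
  … 10 more
Group by Z:
  weight(Z=0) = 4/15
  weight(Z=1) = 7/20
Total weight = 4/15 + 7/20 = 37/60
P(Z=0 | obs) = 4/15 / 37/60 = 16/37
P(Z=1 | obs) = 7/20 / 37/60 = 21/37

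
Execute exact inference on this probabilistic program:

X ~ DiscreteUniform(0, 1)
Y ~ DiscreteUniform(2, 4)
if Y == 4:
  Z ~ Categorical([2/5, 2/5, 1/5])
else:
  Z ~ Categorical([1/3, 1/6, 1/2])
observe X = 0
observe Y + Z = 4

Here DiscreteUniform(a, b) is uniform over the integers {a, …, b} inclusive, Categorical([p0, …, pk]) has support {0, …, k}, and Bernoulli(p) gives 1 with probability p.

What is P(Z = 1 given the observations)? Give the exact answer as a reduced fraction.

P(Z = 1 | obs) = 5/32

Enumerate traces; 3 have nonzero weight after conditioning:
  (X=0, Y=2, Z=2) weight 1/12
  (X=0, Y=3, Z=1) weight 1/36
  (X=0, Y=4, Z=0) weight 1/15
Group by Z:
  weight(Z=0) = 1/15
  weight(Z=1) = 1/36
  weight(Z=2) = 1/12
Total weight = 1/15 + 1/36 + 1/12 = 8/45
P(Z=0 | obs) = 1/15 / 8/45 = 3/8
P(Z=1 | obs) = 1/36 / 8/45 = 5/32
P(Z=2 | obs) = 1/12 / 8/45 = 15/32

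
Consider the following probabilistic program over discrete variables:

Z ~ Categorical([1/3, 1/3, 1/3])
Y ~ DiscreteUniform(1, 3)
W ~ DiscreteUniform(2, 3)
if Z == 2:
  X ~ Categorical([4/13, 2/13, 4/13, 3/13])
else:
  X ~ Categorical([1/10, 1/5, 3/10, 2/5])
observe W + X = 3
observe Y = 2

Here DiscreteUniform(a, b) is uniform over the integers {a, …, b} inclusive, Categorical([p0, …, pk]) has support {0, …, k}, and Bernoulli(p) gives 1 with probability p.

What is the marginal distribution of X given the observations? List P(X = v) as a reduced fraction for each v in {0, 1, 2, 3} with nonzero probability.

Enumerate traces; 6 have nonzero weight after conditioning:
  (Z=0, Y=2, W=2, X=1) weight 1/90
  (Z=0, Y=2, W=3, X=0) weight 1/180
  (Z=1, Y=2, W=2, X=1) weight 1/90
  (Z=1, Y=2, W=3, X=0) weight 1/180
  (Z=2, Y=2, W=2, X=1) weight 1/117
  (Z=2, Y=2, W=3, X=0) weight 2/117
Group by X:
  weight(X=0) = 11/390
  weight(X=1) = 2/65
Total weight = 11/390 + 2/65 = 23/390
P(X=0 | obs) = 11/390 / 23/390 = 11/23
P(X=1 | obs) = 2/65 / 23/390 = 12/23

P(X=0) = 11/23, P(X=1) = 12/23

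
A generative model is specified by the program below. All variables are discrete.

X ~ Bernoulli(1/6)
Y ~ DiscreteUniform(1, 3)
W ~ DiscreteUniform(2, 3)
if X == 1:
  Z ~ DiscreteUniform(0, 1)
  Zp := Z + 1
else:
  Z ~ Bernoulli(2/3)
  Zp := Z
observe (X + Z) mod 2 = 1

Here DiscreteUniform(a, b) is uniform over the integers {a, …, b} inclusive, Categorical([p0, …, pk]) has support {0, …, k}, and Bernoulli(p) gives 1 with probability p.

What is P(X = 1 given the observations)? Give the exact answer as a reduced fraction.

P(X = 1 | obs) = 3/23

Enumerate traces; 12 have nonzero weight after conditioning:
  (X=0, Y=1, W=2, Z=1) weight 5/54
  (X=0, Y=1, W=3, Z=1) weight 5/54
  (X=0, Y=2, W=2, Z=1) weight 5/54
  (X=0, Y=2, W=3, Z=1) weight 5/54
  (X=0, Y=3, W=2, Z=1) weight 5/54
  (X=0, Y=3, W=3, Z=1) weight 5/54
  (X=1, Y=1, W=2, Z=0) weight 1/72
  (X=1, Y=1, W=3, Z=0) weight 1/72
  … 4 more
Group by X:
  weight(X=0) = 5/9
  weight(X=1) = 1/12
Total weight = 5/9 + 1/12 = 23/36
P(X=0 | obs) = 5/9 / 23/36 = 20/23
P(X=1 | obs) = 1/12 / 23/36 = 3/23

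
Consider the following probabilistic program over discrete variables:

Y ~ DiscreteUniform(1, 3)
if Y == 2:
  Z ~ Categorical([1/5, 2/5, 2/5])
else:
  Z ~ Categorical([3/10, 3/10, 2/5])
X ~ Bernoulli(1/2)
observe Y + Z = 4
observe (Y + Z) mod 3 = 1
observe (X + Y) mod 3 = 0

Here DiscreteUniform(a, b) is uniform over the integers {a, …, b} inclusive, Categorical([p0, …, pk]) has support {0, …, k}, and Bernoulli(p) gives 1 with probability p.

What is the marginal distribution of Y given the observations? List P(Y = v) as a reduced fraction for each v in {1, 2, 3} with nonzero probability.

P(Y=2) = 4/7, P(Y=3) = 3/7

Enumerate traces; 2 have nonzero weight after conditioning:
  (Y=2, Z=2, X=1) weight 1/15
  (Y=3, Z=1, X=0) weight 1/20
Group by Y:
  weight(Y=2) = 1/15
  weight(Y=3) = 1/20
Total weight = 1/15 + 1/20 = 7/60
P(Y=2 | obs) = 1/15 / 7/60 = 4/7
P(Y=3 | obs) = 1/20 / 7/60 = 3/7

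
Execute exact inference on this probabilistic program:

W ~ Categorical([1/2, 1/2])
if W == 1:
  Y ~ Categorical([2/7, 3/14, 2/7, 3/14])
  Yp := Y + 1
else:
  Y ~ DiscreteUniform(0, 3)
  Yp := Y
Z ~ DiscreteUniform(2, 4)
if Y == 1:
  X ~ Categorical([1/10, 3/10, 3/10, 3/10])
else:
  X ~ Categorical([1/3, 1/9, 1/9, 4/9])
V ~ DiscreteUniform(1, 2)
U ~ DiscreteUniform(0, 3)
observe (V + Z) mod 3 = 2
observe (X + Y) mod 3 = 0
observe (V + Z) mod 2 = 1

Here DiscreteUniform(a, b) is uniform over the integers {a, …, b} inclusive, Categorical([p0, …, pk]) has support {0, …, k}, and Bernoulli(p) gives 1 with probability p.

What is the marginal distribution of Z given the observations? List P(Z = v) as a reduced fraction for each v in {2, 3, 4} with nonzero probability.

Enumerate traces; 96 have nonzero weight after conditioning:
  (W=0, Y=0, Z=3, X=0, V=2, U=0) weight 1/576
  (W=0, Y=0, Z=3, X=0, V=2, U=1) weight 1/576
  (W=0, Y=0, Z=3, X=0, V=2, U=2) weight 1/576
  (W=0, Y=0, Z=3, X=0, V=2, U=3) weight 1/576
  (W=0, Y=0, Z=3, X=3, V=2, U=0) weight 1/432
  (W=0, Y=0, Z=3, X=3, V=2, U=1) weight 1/432
  (W=0, Y=0, Z=3, X=3, V=2, U=2) weight 1/432
  (W=0, Y=0, Z=3, X=3, V=2, U=3) weight 1/432
  (W=0, Y=0, Z=4, X=0, V=1, U=0) weight 1/576
  … 87 more
Group by Z:
  weight(Z=3) = 2461/30240
  weight(Z=4) = 2461/30240
Total weight = 2461/30240 + 2461/30240 = 2461/15120
P(Z=3 | obs) = 2461/30240 / 2461/15120 = 1/2
P(Z=4 | obs) = 2461/30240 / 2461/15120 = 1/2

P(Z=3) = 1/2, P(Z=4) = 1/2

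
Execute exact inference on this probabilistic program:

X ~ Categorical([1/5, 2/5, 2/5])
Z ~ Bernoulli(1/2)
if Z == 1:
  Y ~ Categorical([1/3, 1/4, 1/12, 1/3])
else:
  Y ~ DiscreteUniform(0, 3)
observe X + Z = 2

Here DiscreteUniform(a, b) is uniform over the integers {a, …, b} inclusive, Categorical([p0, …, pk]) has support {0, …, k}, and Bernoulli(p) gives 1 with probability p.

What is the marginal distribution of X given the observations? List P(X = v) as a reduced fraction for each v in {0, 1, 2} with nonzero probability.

Enumerate traces; 8 have nonzero weight after conditioning:
  (X=1, Z=1, Y=0) weight 1/15
  (X=1, Z=1, Y=1) weight 1/20
  (X=1, Z=1, Y=2) weight 1/60
  (X=1, Z=1, Y=3) weight 1/15
  (X=2, Z=0, Y=0) weight 1/20
  (X=2, Z=0, Y=1) weight 1/20
  (X=2, Z=0, Y=2) weight 1/20
  (X=2, Z=0, Y=3) weight 1/20
Group by X:
  weight(X=1) = 1/5
  weight(X=2) = 1/5
Total weight = 1/5 + 1/5 = 2/5
P(X=1 | obs) = 1/5 / 2/5 = 1/2
P(X=2 | obs) = 1/5 / 2/5 = 1/2

P(X=1) = 1/2, P(X=2) = 1/2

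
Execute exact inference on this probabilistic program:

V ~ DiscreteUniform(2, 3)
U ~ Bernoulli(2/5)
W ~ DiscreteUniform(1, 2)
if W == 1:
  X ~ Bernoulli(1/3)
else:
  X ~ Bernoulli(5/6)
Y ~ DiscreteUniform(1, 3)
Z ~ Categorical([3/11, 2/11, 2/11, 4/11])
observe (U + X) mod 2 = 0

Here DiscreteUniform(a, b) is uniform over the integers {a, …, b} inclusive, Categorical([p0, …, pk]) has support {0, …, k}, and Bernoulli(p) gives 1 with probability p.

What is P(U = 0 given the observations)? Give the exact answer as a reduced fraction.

P(U = 0 | obs) = 15/29

Enumerate traces; 96 have nonzero weight after conditioning:
  (V=2, U=0, W=1, X=0, Y=1, Z=0) weight 1/110
  (V=2, U=0, W=1, X=0, Y=1, Z=1) weight 1/165
  (V=2, U=0, W=1, X=0, Y=1, Z=2) weight 1/165
  (V=2, U=0, W=1, X=0, Y=1, Z=3) weight 2/165
  (V=2, U=0, W=1, X=0, Y=2, Z=0) weight 1/110
  (V=2, U=0, W=1, X=0, Y=2, Z=1) weight 1/165
  (V=2, U=0, W=1, X=0, Y=2, Z=2) weight 1/165
  (V=2, U=0, W=1, X=0, Y=2, Z=3) weight 2/165
  (V=2, U=1, W=1, X=1, Y=1, Z=0) weight 1/330
  … 87 more
Group by U:
  weight(U=0) = 1/4
  weight(U=1) = 7/30
Total weight = 1/4 + 7/30 = 29/60
P(U=0 | obs) = 1/4 / 29/60 = 15/29
P(U=1 | obs) = 7/30 / 29/60 = 14/29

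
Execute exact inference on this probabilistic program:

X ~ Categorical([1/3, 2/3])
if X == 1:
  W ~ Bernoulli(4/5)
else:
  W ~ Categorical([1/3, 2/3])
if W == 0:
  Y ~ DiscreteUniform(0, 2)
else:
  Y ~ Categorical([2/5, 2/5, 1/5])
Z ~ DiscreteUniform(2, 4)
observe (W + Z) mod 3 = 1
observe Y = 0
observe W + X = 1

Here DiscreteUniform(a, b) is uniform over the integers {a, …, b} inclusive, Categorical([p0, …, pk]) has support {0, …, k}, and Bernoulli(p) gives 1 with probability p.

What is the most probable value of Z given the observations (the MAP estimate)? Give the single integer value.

Enumerate traces; 2 have nonzero weight after conditioning:
  (X=0, W=1, Y=0, Z=3) weight 4/135
  (X=1, W=0, Y=0, Z=4) weight 2/135
Group by Z:
  weight(Z=3) = 4/135
  weight(Z=4) = 2/135
Total weight = 4/135 + 2/135 = 2/45
P(Z=3 | obs) = 4/135 / 2/45 = 2/3
P(Z=4 | obs) = 2/135 / 2/45 = 1/3
argmax = 3

argmax_v P(Z = v | obs) = 3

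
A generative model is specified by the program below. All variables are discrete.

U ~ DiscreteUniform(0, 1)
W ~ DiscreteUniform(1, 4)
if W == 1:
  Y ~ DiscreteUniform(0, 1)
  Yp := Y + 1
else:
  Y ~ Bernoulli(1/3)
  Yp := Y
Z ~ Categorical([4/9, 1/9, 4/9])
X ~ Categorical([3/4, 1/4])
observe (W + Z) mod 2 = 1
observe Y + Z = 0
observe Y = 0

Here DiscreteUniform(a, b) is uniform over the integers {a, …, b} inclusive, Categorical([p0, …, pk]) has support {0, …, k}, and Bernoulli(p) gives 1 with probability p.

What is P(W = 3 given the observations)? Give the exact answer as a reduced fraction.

Enumerate traces; 8 have nonzero weight after conditioning:
  (U=0, W=1, Y=0, Z=0, X=0) weight 1/48
  (U=0, W=1, Y=0, Z=0, X=1) weight 1/144
  (U=0, W=3, Y=0, Z=0, X=0) weight 1/36
  (U=0, W=3, Y=0, Z=0, X=1) weight 1/108
  (U=1, W=1, Y=0, Z=0, X=0) weight 1/48
  (U=1, W=1, Y=0, Z=0, X=1) weight 1/144
  (U=1, W=3, Y=0, Z=0, X=0) weight 1/36
  (U=1, W=3, Y=0, Z=0, X=1) weight 1/108
Group by W:
  weight(W=1) = 1/18
  weight(W=3) = 2/27
Total weight = 1/18 + 2/27 = 7/54
P(W=1 | obs) = 1/18 / 7/54 = 3/7
P(W=3 | obs) = 2/27 / 7/54 = 4/7

P(W = 3 | obs) = 4/7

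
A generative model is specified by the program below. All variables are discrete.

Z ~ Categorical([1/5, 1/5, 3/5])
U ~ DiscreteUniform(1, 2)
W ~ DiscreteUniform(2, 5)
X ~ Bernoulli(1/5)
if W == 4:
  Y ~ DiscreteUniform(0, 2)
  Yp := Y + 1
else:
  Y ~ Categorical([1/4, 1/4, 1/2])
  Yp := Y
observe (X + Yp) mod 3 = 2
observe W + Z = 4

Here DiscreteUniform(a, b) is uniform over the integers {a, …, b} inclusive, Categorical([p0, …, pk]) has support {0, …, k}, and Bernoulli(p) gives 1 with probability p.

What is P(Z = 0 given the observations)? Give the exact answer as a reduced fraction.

P(Z = 0 | obs) = 5/32

Enumerate traces; 12 have nonzero weight after conditioning:
  (Z=0, U=1, W=4, X=0, Y=1) weight 1/150
  (Z=0, U=1, W=4, X=1, Y=0) weight 1/600
  (Z=0, U=2, W=4, X=0, Y=1) weight 1/150
  (Z=0, U=2, W=4, X=1, Y=0) weight 1/600
  (Z=1, U=1, W=3, X=0, Y=2) weight 1/100
  (Z=1, U=1, W=3, X=1, Y=1) weight 1/800
  (Z=1, U=2, W=3, X=0, Y=2) weight 1/100
  (Z=1, U=2, W=3, X=1, Y=1) weight 1/800
  (Z=2, U=1, W=2, X=0, Y=2) weight 3/100
  … 3 more
Group by Z:
  weight(Z=0) = 1/60
  weight(Z=1) = 9/400
  weight(Z=2) = 27/400
Total weight = 1/60 + 9/400 + 27/400 = 8/75
P(Z=0 | obs) = 1/60 / 8/75 = 5/32
P(Z=1 | obs) = 9/400 / 8/75 = 27/128
P(Z=2 | obs) = 27/400 / 8/75 = 81/128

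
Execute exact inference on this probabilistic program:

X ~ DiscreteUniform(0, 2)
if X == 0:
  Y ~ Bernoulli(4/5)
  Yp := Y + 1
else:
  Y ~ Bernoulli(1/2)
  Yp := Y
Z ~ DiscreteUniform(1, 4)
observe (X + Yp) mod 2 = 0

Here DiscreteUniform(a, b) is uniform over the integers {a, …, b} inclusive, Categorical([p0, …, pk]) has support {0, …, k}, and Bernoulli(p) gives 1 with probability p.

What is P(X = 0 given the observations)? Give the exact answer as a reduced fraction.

Enumerate traces; 12 have nonzero weight after conditioning:
  (X=0, Y=1, Z=1) weight 1/15
  (X=0, Y=1, Z=2) weight 1/15
  (X=0, Y=1, Z=3) weight 1/15
  (X=0, Y=1, Z=4) weight 1/15
  (X=1, Y=1, Z=1) weight 1/24
  (X=1, Y=1, Z=2) weight 1/24
  (X=1, Y=1, Z=3) weight 1/24
  (X=1, Y=1, Z=4) weight 1/24
  (X=2, Y=0, Z=1) weight 1/24
  … 3 more
Group by X:
  weight(X=0) = 4/15
  weight(X=1) = 1/6
  weight(X=2) = 1/6
Total weight = 4/15 + 1/6 + 1/6 = 3/5
P(X=0 | obs) = 4/15 / 3/5 = 4/9
P(X=1 | obs) = 1/6 / 3/5 = 5/18
P(X=2 | obs) = 1/6 / 3/5 = 5/18

P(X = 0 | obs) = 4/9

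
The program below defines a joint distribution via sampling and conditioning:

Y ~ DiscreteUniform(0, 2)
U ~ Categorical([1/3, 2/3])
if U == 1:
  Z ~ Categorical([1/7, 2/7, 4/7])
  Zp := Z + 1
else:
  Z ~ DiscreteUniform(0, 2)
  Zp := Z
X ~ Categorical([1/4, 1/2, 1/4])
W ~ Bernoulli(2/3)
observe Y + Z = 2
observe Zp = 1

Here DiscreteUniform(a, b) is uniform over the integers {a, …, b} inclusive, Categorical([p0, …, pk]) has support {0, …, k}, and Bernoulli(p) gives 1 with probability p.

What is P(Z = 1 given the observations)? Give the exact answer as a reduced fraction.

Enumerate traces; 12 have nonzero weight after conditioning:
  (Y=1, U=0, Z=1, X=0, W=0) weight 1/324
  (Y=1, U=0, Z=1, X=0, W=1) weight 1/162
  (Y=1, U=0, Z=1, X=1, W=0) weight 1/162
  (Y=1, U=0, Z=1, X=1, W=1) weight 1/81
  (Y=1, U=0, Z=1, X=2, W=0) weight 1/324
  (Y=1, U=0, Z=1, X=2, W=1) weight 1/162
  (Y=2, U=1, Z=0, X=0, W=0) weight 1/378
  (Y=2, U=1, Z=0, X=0, W=1) weight 1/189
  … 4 more
Group by Z:
  weight(Z=0) = 2/63
  weight(Z=1) = 1/27
Total weight = 2/63 + 1/27 = 13/189
P(Z=0 | obs) = 2/63 / 13/189 = 6/13
P(Z=1 | obs) = 1/27 / 13/189 = 7/13

P(Z = 1 | obs) = 7/13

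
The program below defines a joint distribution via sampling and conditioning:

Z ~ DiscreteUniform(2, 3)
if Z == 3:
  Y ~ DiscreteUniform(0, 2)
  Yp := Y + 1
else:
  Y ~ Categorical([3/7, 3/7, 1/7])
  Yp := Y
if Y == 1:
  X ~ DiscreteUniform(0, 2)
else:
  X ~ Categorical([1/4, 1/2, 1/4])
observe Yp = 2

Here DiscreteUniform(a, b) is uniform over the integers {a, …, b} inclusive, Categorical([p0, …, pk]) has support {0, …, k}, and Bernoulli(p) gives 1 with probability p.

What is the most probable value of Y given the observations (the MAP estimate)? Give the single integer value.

argmax_v P(Y = v | obs) = 1

Enumerate traces; 6 have nonzero weight after conditioning:
  (Z=2, Y=2, X=0) weight 1/56
  (Z=2, Y=2, X=1) weight 1/28
  (Z=2, Y=2, X=2) weight 1/56
  (Z=3, Y=1, X=0) weight 1/18
  (Z=3, Y=1, X=1) weight 1/18
  (Z=3, Y=1, X=2) weight 1/18
Group by Y:
  weight(Y=1) = 1/6
  weight(Y=2) = 1/14
Total weight = 1/6 + 1/14 = 5/21
P(Y=1 | obs) = 1/6 / 5/21 = 7/10
P(Y=2 | obs) = 1/14 / 5/21 = 3/10
argmax = 1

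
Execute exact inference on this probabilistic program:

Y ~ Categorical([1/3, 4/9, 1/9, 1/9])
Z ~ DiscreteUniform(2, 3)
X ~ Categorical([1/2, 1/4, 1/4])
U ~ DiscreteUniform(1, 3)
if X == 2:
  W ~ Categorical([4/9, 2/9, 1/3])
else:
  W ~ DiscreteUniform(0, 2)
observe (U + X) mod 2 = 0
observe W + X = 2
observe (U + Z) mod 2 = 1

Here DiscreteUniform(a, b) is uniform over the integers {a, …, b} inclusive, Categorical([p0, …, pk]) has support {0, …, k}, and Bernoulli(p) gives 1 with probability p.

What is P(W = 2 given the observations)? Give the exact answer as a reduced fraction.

Enumerate traces; 16 have nonzero weight after conditioning:
  (Y=0, Z=2, X=1, U=1, W=1) weight 1/216
  (Y=0, Z=2, X=1, U=3, W=1) weight 1/216
  (Y=0, Z=3, X=0, U=2, W=2) weight 1/108
  (Y=0, Z=3, X=2, U=2, W=0) weight 1/162
  (Y=1, Z=2, X=1, U=1, W=1) weight 1/162
  (Y=1, Z=2, X=1, U=3, W=1) weight 1/162
  (Y=1, Z=3, X=0, U=2, W=2) weight 1/81
  (Y=1, Z=3, X=2, U=2, W=0) weight 2/243
  … 8 more
Group by W:
  weight(W=0) = 1/54
  weight(W=1) = 1/36
  weight(W=2) = 1/36
Total weight = 1/54 + 1/36 + 1/36 = 2/27
P(W=0 | obs) = 1/54 / 2/27 = 1/4
P(W=1 | obs) = 1/36 / 2/27 = 3/8
P(W=2 | obs) = 1/36 / 2/27 = 3/8

P(W = 2 | obs) = 3/8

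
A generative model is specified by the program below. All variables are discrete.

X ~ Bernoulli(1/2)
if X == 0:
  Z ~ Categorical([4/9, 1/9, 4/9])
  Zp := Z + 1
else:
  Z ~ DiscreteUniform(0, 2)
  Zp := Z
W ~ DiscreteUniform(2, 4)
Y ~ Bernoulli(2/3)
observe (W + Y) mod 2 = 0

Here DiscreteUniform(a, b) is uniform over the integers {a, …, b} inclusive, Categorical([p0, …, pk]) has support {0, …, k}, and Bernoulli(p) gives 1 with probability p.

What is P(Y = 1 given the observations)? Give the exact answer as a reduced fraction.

P(Y = 1 | obs) = 1/2

Enumerate traces; 18 have nonzero weight after conditioning:
  (X=0, Z=0, W=2, Y=0) weight 2/81
  (X=0, Z=0, W=3, Y=1) weight 4/81
  (X=0, Z=0, W=4, Y=0) weight 2/81
  (X=0, Z=1, W=2, Y=0) weight 1/162
  (X=0, Z=1, W=3, Y=1) weight 1/81
  (X=0, Z=1, W=4, Y=0) weight 1/162
  (X=0, Z=2, W=2, Y=0) weight 2/81
  (X=0, Z=2, W=3, Y=1) weight 4/81
  … 10 more
Group by Y:
  weight(Y=0) = 2/9
  weight(Y=1) = 2/9
Total weight = 2/9 + 2/9 = 4/9
P(Y=0 | obs) = 2/9 / 4/9 = 1/2
P(Y=1 | obs) = 2/9 / 4/9 = 1/2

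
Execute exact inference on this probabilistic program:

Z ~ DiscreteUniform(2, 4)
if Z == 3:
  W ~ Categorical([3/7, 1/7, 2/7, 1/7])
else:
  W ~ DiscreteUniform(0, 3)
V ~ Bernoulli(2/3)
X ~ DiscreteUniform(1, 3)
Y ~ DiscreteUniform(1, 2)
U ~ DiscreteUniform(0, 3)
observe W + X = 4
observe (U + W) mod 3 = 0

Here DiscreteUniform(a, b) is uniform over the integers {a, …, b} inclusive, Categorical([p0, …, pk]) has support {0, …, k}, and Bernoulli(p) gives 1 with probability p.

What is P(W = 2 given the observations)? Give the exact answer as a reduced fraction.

P(W = 2 | obs) = 11/38

Enumerate traces; 48 have nonzero weight after conditioning:
  (Z=2, W=1, V=0, X=3, Y=1, U=2) weight 1/864
  (Z=2, W=1, V=0, X=3, Y=2, U=2) weight 1/864
  (Z=2, W=1, V=1, X=3, Y=1, U=2) weight 1/432
  (Z=2, W=1, V=1, X=3, Y=2, U=2) weight 1/432
  (Z=2, W=2, V=0, X=2, Y=1, U=1) weight 1/864
  (Z=2, W=2, V=0, X=2, Y=2, U=1) weight 1/864
  (Z=2, W=2, V=1, X=2, Y=1, U=1) weight 1/432
  (Z=2, W=2, V=1, X=2, Y=2, U=1) weight 1/432
  (Z=2, W=3, V=0, X=1, Y=1, U=0) weight 1/864
  … 39 more
Group by W:
  weight(W=1) = 1/56
  weight(W=2) = 11/504
  weight(W=3) = 1/28
Total weight = 1/56 + 11/504 + 1/28 = 19/252
P(W=1 | obs) = 1/56 / 19/252 = 9/38
P(W=2 | obs) = 11/504 / 19/252 = 11/38
P(W=3 | obs) = 1/28 / 19/252 = 9/19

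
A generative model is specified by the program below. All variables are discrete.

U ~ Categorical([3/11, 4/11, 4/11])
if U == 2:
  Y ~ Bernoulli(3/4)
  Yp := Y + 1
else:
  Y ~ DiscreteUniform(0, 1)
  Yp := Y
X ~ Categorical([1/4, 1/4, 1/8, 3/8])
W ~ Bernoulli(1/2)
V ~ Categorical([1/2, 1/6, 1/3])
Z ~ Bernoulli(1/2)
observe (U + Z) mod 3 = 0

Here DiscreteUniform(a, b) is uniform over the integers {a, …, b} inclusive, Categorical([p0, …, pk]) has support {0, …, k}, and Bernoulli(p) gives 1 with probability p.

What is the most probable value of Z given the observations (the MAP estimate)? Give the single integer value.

Enumerate traces; 96 have nonzero weight after conditioning:
  (U=0, Y=0, X=0, W=0, V=0, Z=0) weight 3/704
  (U=0, Y=0, X=0, W=0, V=1, Z=0) weight 1/704
  (U=0, Y=0, X=0, W=0, V=2, Z=0) weight 1/352
  (U=0, Y=0, X=0, W=1, V=0, Z=0) weight 3/704
  (U=0, Y=0, X=0, W=1, V=1, Z=0) weight 1/704
  (U=0, Y=0, X=0, W=1, V=2, Z=0) weight 1/352
  (U=0, Y=0, X=1, W=0, V=0, Z=0) weight 3/704
  (U=0, Y=0, X=1, W=0, V=1, Z=0) weight 1/704
  (U=2, Y=0, X=0, W=0, V=0, Z=1) weight 1/352
  … 87 more
Group by Z:
  weight(Z=0) = 3/22
  weight(Z=1) = 2/11
Total weight = 3/22 + 2/11 = 7/22
P(Z=0 | obs) = 3/22 / 7/22 = 3/7
P(Z=1 | obs) = 2/11 / 7/22 = 4/7
argmax = 1

argmax_v P(Z = v | obs) = 1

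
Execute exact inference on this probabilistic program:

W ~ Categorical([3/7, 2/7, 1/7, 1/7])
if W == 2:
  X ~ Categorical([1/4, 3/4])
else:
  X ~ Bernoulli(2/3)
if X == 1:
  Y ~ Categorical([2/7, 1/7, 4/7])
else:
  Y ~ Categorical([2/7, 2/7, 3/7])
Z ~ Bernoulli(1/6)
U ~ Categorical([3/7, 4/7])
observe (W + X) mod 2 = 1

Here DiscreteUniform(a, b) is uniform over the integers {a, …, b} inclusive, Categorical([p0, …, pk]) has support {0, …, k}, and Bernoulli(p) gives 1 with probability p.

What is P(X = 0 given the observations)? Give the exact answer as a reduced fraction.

Enumerate traces; 48 have nonzero weight after conditioning:
  (W=0, X=1, Y=0, Z=0, U=0) weight 10/343
  (W=0, X=1, Y=0, Z=0, U=1) weight 40/1029
  (W=0, X=1, Y=0, Z=1, U=0) weight 2/343
  (W=0, X=1, Y=0, Z=1, U=1) weight 8/1029
  (W=0, X=1, Y=1, Z=0, U=0) weight 5/343
  (W=0, X=1, Y=1, Z=0, U=1) weight 20/1029
  (W=0, X=1, Y=1, Z=1, U=0) weight 1/343
  (W=0, X=1, Y=1, Z=1, U=1) weight 4/1029
  (W=1, X=0, Y=0, Z=0, U=0) weight 10/1029
  … 39 more
Group by X:
  weight(X=0) = 1/7
  weight(X=1) = 11/28
Total weight = 1/7 + 11/28 = 15/28
P(X=0 | obs) = 1/7 / 15/28 = 4/15
P(X=1 | obs) = 11/28 / 15/28 = 11/15

P(X = 0 | obs) = 4/15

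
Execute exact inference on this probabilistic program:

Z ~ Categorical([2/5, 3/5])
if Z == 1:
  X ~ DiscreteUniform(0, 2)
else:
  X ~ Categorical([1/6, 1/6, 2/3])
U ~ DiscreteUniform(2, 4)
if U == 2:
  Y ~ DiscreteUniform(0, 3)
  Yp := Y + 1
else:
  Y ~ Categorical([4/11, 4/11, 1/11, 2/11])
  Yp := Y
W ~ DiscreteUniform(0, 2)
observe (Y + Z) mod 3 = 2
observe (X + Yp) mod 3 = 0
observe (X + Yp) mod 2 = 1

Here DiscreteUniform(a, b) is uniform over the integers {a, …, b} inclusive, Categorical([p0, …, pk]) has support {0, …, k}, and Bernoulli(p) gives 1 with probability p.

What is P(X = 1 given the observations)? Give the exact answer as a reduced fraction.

P(X = 1 | obs) = 41/148

Enumerate traces; 18 have nonzero weight after conditioning:
  (Z=0, X=0, U=2, Y=2, W=0) weight 1/540
  (Z=0, X=0, U=2, Y=2, W=1) weight 1/540
  (Z=0, X=0, U=2, Y=2, W=2) weight 1/540
  (Z=0, X=1, U=3, Y=2, W=0) weight 1/1485
  (Z=0, X=1, U=3, Y=2, W=1) weight 1/1485
  (Z=0, X=1, U=3, Y=2, W=2) weight 1/1485
  (Z=0, X=1, U=4, Y=2, W=0) weight 1/1485
  (Z=0, X=1, U=4, Y=2, W=1) weight 1/1485
  (Z=1, X=2, U=3, Y=1, W=0) weight 4/495
  … 9 more
Group by X:
  weight(X=0) = 1/180
  weight(X=1) = 41/1980
  weight(X=2) = 8/165
Total weight = 1/180 + 41/1980 + 8/165 = 37/495
P(X=0 | obs) = 1/180 / 37/495 = 11/148
P(X=1 | obs) = 41/1980 / 37/495 = 41/148
P(X=2 | obs) = 8/165 / 37/495 = 24/37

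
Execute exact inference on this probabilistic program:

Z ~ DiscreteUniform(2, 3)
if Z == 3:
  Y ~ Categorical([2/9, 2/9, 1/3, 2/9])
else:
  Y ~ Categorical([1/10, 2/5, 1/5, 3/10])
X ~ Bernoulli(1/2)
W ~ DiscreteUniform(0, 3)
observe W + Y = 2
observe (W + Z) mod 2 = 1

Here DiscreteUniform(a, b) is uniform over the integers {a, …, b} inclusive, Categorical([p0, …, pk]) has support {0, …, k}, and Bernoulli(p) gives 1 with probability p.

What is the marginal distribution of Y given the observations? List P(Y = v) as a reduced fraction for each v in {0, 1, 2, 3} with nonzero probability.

P(Y=0) = 10/43, P(Y=1) = 18/43, P(Y=2) = 15/43

Enumerate traces; 6 have nonzero weight after conditioning:
  (Z=2, Y=1, X=0, W=1) weight 1/40
  (Z=2, Y=1, X=1, W=1) weight 1/40
  (Z=3, Y=0, X=0, W=2) weight 1/72
  (Z=3, Y=0, X=1, W=2) weight 1/72
  (Z=3, Y=2, X=0, W=0) weight 1/48
  (Z=3, Y=2, X=1, W=0) weight 1/48
Group by Y:
  weight(Y=0) = 1/36
  weight(Y=1) = 1/20
  weight(Y=2) = 1/24
Total weight = 1/36 + 1/20 + 1/24 = 43/360
P(Y=0 | obs) = 1/36 / 43/360 = 10/43
P(Y=1 | obs) = 1/20 / 43/360 = 18/43
P(Y=2 | obs) = 1/24 / 43/360 = 15/43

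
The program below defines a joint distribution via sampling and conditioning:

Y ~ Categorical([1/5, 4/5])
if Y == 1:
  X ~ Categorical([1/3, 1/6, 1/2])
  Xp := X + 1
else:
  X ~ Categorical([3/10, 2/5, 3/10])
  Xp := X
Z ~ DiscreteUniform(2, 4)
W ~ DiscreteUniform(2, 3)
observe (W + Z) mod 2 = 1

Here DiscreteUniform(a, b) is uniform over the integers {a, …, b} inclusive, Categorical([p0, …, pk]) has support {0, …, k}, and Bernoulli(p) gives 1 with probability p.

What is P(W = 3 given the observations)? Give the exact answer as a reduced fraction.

P(W = 3 | obs) = 2/3

Enumerate traces; 18 have nonzero weight after conditioning:
  (Y=0, X=0, Z=2, W=3) weight 1/100
  (Y=0, X=0, Z=3, W=2) weight 1/100
  (Y=0, X=0, Z=4, W=3) weight 1/100
  (Y=0, X=1, Z=2, W=3) weight 1/75
  (Y=0, X=1, Z=3, W=2) weight 1/75
  (Y=0, X=1, Z=4, W=3) weight 1/75
  (Y=0, X=2, Z=2, W=3) weight 1/100
  (Y=0, X=2, Z=3, W=2) weight 1/100
  … 10 more
Group by W:
  weight(W=2) = 1/6
  weight(W=3) = 1/3
Total weight = 1/6 + 1/3 = 1/2
P(W=2 | obs) = 1/6 / 1/2 = 1/3
P(W=3 | obs) = 1/3 / 1/2 = 2/3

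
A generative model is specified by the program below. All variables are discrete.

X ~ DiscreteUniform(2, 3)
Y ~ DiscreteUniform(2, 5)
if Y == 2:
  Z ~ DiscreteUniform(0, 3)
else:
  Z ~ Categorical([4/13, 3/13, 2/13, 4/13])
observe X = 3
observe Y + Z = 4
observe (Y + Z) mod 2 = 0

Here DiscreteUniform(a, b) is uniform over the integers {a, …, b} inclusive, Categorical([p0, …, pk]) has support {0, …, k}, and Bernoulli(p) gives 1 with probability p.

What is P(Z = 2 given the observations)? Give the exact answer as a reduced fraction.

P(Z = 2 | obs) = 13/41

Enumerate traces; 3 have nonzero weight after conditioning:
  (X=3, Y=2, Z=2) weight 1/32
  (X=3, Y=3, Z=1) weight 3/104
  (X=3, Y=4, Z=0) weight 1/26
Group by Z:
  weight(Z=0) = 1/26
  weight(Z=1) = 3/104
  weight(Z=2) = 1/32
Total weight = 1/26 + 3/104 + 1/32 = 41/416
P(Z=0 | obs) = 1/26 / 41/416 = 16/41
P(Z=1 | obs) = 3/104 / 41/416 = 12/41
P(Z=2 | obs) = 1/32 / 41/416 = 13/41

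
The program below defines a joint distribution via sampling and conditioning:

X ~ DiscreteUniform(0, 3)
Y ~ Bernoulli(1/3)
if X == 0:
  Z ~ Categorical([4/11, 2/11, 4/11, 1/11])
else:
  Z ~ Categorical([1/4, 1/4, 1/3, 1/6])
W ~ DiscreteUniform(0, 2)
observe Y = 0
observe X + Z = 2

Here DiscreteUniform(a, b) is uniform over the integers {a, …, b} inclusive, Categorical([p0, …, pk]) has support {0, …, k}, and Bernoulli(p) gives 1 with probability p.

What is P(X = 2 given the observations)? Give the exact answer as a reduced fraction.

P(X = 2 | obs) = 11/38

Enumerate traces; 9 have nonzero weight after conditioning:
  (X=0, Y=0, Z=2, W=0) weight 2/99
  (X=0, Y=0, Z=2, W=1) weight 2/99
  (X=0, Y=0, Z=2, W=2) weight 2/99
  (X=1, Y=0, Z=1, W=0) weight 1/72
  (X=1, Y=0, Z=1, W=1) weight 1/72
  (X=1, Y=0, Z=1, W=2) weight 1/72
  (X=2, Y=0, Z=0, W=0) weight 1/72
  (X=2, Y=0, Z=0, W=1) weight 1/72
  … 1 more
Group by X:
  weight(X=0) = 2/33
  weight(X=1) = 1/24
  weight(X=2) = 1/24
Total weight = 2/33 + 1/24 + 1/24 = 19/132
P(X=0 | obs) = 2/33 / 19/132 = 8/19
P(X=1 | obs) = 1/24 / 19/132 = 11/38
P(X=2 | obs) = 1/24 / 19/132 = 11/38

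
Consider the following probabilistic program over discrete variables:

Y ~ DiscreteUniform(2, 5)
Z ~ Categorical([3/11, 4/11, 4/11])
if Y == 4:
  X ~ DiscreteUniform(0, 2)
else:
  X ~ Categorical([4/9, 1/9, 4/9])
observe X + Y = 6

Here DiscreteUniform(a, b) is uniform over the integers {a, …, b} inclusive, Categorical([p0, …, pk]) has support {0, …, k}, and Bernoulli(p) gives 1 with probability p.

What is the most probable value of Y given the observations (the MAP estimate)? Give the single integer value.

argmax_v P(Y = v | obs) = 4

Enumerate traces; 6 have nonzero weight after conditioning:
  (Y=4, Z=0, X=2) weight 1/44
  (Y=4, Z=1, X=2) weight 1/33
  (Y=4, Z=2, X=2) weight 1/33
  (Y=5, Z=0, X=1) weight 1/132
  (Y=5, Z=1, X=1) weight 1/99
  (Y=5, Z=2, X=1) weight 1/99
Group by Y:
  weight(Y=4) = 1/12
  weight(Y=5) = 1/36
Total weight = 1/12 + 1/36 = 1/9
P(Y=4 | obs) = 1/12 / 1/9 = 3/4
P(Y=5 | obs) = 1/36 / 1/9 = 1/4
argmax = 4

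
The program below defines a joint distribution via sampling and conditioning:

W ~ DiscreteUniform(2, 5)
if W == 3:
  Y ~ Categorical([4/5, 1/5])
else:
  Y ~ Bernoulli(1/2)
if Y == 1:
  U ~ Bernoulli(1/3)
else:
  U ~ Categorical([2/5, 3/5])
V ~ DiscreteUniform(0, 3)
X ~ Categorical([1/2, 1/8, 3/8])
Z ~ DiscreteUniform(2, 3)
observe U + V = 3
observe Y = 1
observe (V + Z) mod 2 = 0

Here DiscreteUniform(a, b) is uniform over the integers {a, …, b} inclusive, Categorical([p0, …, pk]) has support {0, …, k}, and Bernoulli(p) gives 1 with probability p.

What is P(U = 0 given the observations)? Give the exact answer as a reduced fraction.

Enumerate traces; 24 have nonzero weight after conditioning:
  (W=2, Y=1, U=0, V=3, X=0, Z=3) weight 1/192
  (W=2, Y=1, U=0, V=3, X=1, Z=3) weight 1/768
  (W=2, Y=1, U=0, V=3, X=2, Z=3) weight 1/256
  (W=2, Y=1, U=1, V=2, X=0, Z=2) weight 1/384
  (W=2, Y=1, U=1, V=2, X=1, Z=2) weight 1/1536
  (W=2, Y=1, U=1, V=2, X=2, Z=2) weight 1/512
  (W=3, Y=1, U=0, V=3, X=0, Z=3) weight 1/480
  (W=3, Y=1, U=0, V=3, X=1, Z=3) weight 1/1920
  … 16 more
Group by U:
  weight(U=0) = 17/480
  weight(U=1) = 17/960
Total weight = 17/480 + 17/960 = 17/320
P(U=0 | obs) = 17/480 / 17/320 = 2/3
P(U=1 | obs) = 17/960 / 17/320 = 1/3

P(U = 0 | obs) = 2/3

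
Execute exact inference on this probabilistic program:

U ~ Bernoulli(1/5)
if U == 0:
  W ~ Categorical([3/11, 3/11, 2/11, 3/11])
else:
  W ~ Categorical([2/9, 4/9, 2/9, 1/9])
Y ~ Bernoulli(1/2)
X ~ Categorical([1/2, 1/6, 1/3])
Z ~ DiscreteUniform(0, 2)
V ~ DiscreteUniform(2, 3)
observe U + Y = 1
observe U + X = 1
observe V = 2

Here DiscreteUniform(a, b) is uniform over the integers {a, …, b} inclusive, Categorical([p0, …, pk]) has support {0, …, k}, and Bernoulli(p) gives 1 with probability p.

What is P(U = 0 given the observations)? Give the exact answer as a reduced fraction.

Enumerate traces; 24 have nonzero weight after conditioning:
  (U=0, W=0, Y=1, X=1, Z=0, V=2) weight 1/330
  (U=0, W=0, Y=1, X=1, Z=1, V=2) weight 1/330
  (U=0, W=0, Y=1, X=1, Z=2, V=2) weight 1/330
  (U=0, W=1, Y=1, X=1, Z=0, V=2) weight 1/330
  (U=0, W=1, Y=1, X=1, Z=1, V=2) weight 1/330
  (U=0, W=1, Y=1, X=1, Z=2, V=2) weight 1/330
  (U=0, W=2, Y=1, X=1, Z=0, V=2) weight 1/495
  (U=0, W=2, Y=1, X=1, Z=1, V=2) weight 1/495
  (U=1, W=0, Y=0, X=0, Z=0, V=2) weight 1/540
  … 15 more
Group by U:
  weight(U=0) = 1/30
  weight(U=1) = 1/40
Total weight = 1/30 + 1/40 = 7/120
P(U=0 | obs) = 1/30 / 7/120 = 4/7
P(U=1 | obs) = 1/40 / 7/120 = 3/7

P(U = 0 | obs) = 4/7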